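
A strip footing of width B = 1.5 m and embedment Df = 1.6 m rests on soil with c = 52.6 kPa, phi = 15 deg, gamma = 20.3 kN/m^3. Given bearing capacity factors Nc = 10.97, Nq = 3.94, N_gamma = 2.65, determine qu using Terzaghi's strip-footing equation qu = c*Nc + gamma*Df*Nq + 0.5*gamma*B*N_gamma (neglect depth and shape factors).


Compute qu = c*Nc + gamma*Df*Nq + 0.5*gamma*B*N_gamma
Term 1: 52.6 * 10.97 = 577.022
Term 2: 20.3 * 1.6 * 3.94 = 127.9712
Term 3: 0.5 * 20.3 * 1.5 * 2.65 = 40.34625
qu = 577.022 + 127.9712 + 40.34625
qu = 745.34 kPa


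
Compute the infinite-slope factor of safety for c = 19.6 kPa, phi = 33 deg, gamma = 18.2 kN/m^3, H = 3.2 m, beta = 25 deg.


Result: 2.271

Derivation:
Using Fs = c / (gamma*H*sin(beta)*cos(beta)) + tan(phi)/tan(beta)
Cohesion contribution = 19.6 / (18.2*3.2*sin(25)*cos(25))
Cohesion contribution = 0.87864
Friction contribution = tan(33)/tan(25) = 1.39266
Fs = 0.87864 + 1.39266
Fs = 2.271


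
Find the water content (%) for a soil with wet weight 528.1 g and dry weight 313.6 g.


Using w = (m_wet - m_dry) / m_dry * 100
m_wet - m_dry = 528.1 - 313.6 = 214.5 g
w = 214.5 / 313.6 * 100
w = 68.4 %


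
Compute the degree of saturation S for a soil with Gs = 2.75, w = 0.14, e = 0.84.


Using S = Gs * w / e
S = 2.75 * 0.14 / 0.84
S = 0.4583


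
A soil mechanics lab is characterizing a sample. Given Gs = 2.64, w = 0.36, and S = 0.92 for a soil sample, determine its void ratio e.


Result: 1.033

Derivation:
Using the relation e = Gs * w / S
e = 2.64 * 0.36 / 0.92
e = 1.033


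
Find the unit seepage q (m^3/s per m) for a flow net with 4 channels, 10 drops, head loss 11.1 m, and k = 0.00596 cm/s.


Convert k to m/s for unit consistency with H:
k = 0.00596 cm/s = 0.00596 / 100 m/s = 5.96e-05 m/s
Using q = k * H * Nf / Nd
Nf / Nd = 4 / 10 = 0.4
q = 5.96e-05 * 11.1 * 0.4
q = 0.0002646 m^3/s per m


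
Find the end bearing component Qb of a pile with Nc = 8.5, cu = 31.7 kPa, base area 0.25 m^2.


Result: 67.36 kN

Derivation:
Using Qb = Nc * cu * Ab
Qb = 8.5 * 31.7 * 0.25
Qb = 67.36 kN


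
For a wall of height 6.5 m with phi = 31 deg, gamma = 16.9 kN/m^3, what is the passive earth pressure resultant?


Compute passive earth pressure coefficient:
Kp = tan^2(45 + phi/2) = tan^2(60.5) = 3.124035
Compute passive force:
Pp = 0.5 * Kp * gamma * H^2
Pp = 0.5 * 3.124035 * 16.9 * 6.5^2
Pp = 1115.32 kN/m


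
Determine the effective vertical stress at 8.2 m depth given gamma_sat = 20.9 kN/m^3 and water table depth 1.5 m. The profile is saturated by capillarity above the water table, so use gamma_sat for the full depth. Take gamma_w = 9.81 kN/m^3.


Total stress = gamma_sat * depth
sigma = 20.9 * 8.2 = 171.38 kPa
Pore water pressure u = gamma_w * (depth - d_wt)
u = 9.81 * (8.2 - 1.5) = 65.727 kPa
Effective stress = sigma - u
sigma' = 171.38 - 65.727 = 105.65 kPa


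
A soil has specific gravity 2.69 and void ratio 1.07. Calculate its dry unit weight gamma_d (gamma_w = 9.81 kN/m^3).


Result: 12.748 kN/m^3

Derivation:
Using gamma_d = Gs * gamma_w / (1 + e)
gamma_d = 2.69 * 9.81 / (1 + 1.07)
gamma_d = 2.69 * 9.81 / 2.07
gamma_d = 12.748 kN/m^3


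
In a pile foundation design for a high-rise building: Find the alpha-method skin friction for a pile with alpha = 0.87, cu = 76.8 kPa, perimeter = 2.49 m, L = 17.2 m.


Using Qs = alpha * cu * perimeter * L
Qs = 0.87 * 76.8 * 2.49 * 17.2
Qs = 2861.6 kN


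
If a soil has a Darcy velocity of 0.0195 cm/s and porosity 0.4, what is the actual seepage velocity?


Using v_s = v_d / n
v_s = 0.0195 / 0.4
v_s = 0.04875 cm/s


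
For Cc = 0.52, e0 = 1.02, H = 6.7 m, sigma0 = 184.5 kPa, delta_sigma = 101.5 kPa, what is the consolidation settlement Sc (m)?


Using Sc = Cc * H / (1 + e0) * log10((sigma0 + delta_sigma) / sigma0)
Stress ratio = (184.5 + 101.5) / 184.5 = 1.55014
log10(1.55014) = 0.19037
Cc * H / (1 + e0) = 0.52 * 6.7 / (1 + 1.02) = 1.72475
Sc = 1.72475 * 0.19037
Sc = 0.3283 m


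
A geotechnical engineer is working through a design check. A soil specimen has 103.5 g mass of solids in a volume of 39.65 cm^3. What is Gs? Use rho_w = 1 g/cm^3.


Using Gs = m_s / (V_s * rho_w)
Since rho_w = 1 g/cm^3:
Gs = 103.5 / 39.65
Gs = 2.61


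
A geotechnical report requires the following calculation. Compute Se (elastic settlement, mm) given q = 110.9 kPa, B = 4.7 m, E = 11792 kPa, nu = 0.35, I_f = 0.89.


Using Se = q * B * (1 - nu^2) * I_f / E
1 - nu^2 = 1 - 0.35^2 = 0.8775
Se = 110.9 * 4.7 * 0.8775 * 0.89 / 11792
Se = 0.034521 m
Convert to mm: Se = 0.034521 * 1000 = 34.521 mm


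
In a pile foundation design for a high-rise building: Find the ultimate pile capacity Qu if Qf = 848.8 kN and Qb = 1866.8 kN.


Result: 2715.6 kN

Derivation:
Using Qu = Qf + Qb
Qu = 848.8 + 1866.8
Qu = 2715.6 kN


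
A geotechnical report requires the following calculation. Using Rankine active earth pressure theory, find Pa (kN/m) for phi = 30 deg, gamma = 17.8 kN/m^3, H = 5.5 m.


Compute active earth pressure coefficient:
Ka = tan^2(45 - phi/2) = tan^2(30.0) = 0.333333
Compute active force:
Pa = 0.5 * Ka * gamma * H^2
Pa = 0.5 * 0.333333 * 17.8 * 5.5^2
Pa = 89.74 kN/m


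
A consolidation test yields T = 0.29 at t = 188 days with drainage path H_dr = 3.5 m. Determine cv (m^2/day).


Using cv = T * H_dr^2 / t
H_dr^2 = 3.5^2 = 12.25
cv = 0.29 * 12.25 / 188
cv = 0.0189 m^2/day


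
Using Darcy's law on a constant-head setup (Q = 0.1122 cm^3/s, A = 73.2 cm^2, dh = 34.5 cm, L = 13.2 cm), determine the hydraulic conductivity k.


Compute hydraulic gradient:
i = dh / L = 34.5 / 13.2 = 2.61364
Then apply Darcy's law:
k = Q / (A * i)
k = 0.1122 / (73.2 * 2.61364)
k = 0.1122 / 191.318
k = 0.000586 cm/s


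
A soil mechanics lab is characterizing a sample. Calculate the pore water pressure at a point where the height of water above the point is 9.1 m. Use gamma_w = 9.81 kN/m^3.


Using u = gamma_w * h_w
u = 9.81 * 9.1
u = 89.27 kPa


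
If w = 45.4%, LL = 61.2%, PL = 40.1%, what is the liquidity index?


Result: 0.251

Derivation:
First compute the plasticity index:
PI = LL - PL = 61.2 - 40.1 = 21.1
Then compute the liquidity index:
LI = (w - PL) / PI
LI = (45.4 - 40.1) / 21.1
LI = 0.251


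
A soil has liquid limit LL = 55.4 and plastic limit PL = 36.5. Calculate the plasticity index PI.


Using PI = LL - PL
PI = 55.4 - 36.5
PI = 18.9


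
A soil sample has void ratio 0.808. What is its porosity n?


Using the relation n = e / (1 + e)
n = 0.808 / (1 + 0.808)
n = 0.808 / 1.808
n = 0.4469


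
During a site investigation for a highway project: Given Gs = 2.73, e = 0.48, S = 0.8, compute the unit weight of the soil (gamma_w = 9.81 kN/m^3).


Using gamma = gamma_w * (Gs + S*e) / (1 + e)
Numerator: Gs + S*e = 2.73 + 0.8*0.48 = 3.114
Denominator: 1 + e = 1 + 0.48 = 1.48
gamma = 9.81 * 3.114 / 1.48
gamma = 20.641 kN/m^3


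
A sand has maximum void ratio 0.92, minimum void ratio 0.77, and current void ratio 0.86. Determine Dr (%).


Using Dr = (e_max - e) / (e_max - e_min) * 100
e_max - e = 0.92 - 0.86 = 0.06
e_max - e_min = 0.92 - 0.77 = 0.15
Dr = 0.06 / 0.15 * 100
Dr = 40.0 %


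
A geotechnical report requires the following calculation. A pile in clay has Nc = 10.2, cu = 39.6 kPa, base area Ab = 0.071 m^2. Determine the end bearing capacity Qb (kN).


Using Qb = Nc * cu * Ab
Qb = 10.2 * 39.6 * 0.071
Qb = 28.68 kN


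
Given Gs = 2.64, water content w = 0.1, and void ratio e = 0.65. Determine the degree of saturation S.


Result: 0.4062

Derivation:
Using S = Gs * w / e
S = 2.64 * 0.1 / 0.65
S = 0.4062


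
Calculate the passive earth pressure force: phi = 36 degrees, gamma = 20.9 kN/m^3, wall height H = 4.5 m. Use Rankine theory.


Result: 815.1 kN/m

Derivation:
Compute passive earth pressure coefficient:
Kp = tan^2(45 + phi/2) = tan^2(63.0) = 3.85184
Compute passive force:
Pp = 0.5 * Kp * gamma * H^2
Pp = 0.5 * 3.85184 * 20.9 * 4.5^2
Pp = 815.1 kN/m


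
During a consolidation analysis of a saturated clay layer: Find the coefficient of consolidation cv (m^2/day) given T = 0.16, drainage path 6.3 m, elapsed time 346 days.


Result: 0.01835 m^2/day

Derivation:
Using cv = T * H_dr^2 / t
H_dr^2 = 6.3^2 = 39.69
cv = 0.16 * 39.69 / 346
cv = 0.01835 m^2/day


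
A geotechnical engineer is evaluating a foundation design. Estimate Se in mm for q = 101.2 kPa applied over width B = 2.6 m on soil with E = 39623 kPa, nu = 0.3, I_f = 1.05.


Using Se = q * B * (1 - nu^2) * I_f / E
1 - nu^2 = 1 - 0.3^2 = 0.91
Se = 101.2 * 2.6 * 0.91 * 1.05 / 39623
Se = 0.006345 m
Convert to mm: Se = 0.006345 * 1000 = 6.345 mm


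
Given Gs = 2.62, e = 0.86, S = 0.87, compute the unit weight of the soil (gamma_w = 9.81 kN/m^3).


Using gamma = gamma_w * (Gs + S*e) / (1 + e)
Numerator: Gs + S*e = 2.62 + 0.87*0.86 = 3.3682
Denominator: 1 + e = 1 + 0.86 = 1.86
gamma = 9.81 * 3.3682 / 1.86
gamma = 17.765 kN/m^3


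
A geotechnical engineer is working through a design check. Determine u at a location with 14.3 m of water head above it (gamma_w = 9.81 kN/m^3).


Result: 140.28 kPa

Derivation:
Using u = gamma_w * h_w
u = 9.81 * 14.3
u = 140.28 kPa


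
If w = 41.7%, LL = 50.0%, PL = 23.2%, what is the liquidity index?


First compute the plasticity index:
PI = LL - PL = 50.0 - 23.2 = 26.8
Then compute the liquidity index:
LI = (w - PL) / PI
LI = (41.7 - 23.2) / 26.8
LI = 0.69


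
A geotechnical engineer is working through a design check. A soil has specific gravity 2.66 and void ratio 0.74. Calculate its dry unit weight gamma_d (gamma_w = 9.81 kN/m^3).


Result: 14.997 kN/m^3

Derivation:
Using gamma_d = Gs * gamma_w / (1 + e)
gamma_d = 2.66 * 9.81 / (1 + 0.74)
gamma_d = 2.66 * 9.81 / 1.74
gamma_d = 14.997 kN/m^3


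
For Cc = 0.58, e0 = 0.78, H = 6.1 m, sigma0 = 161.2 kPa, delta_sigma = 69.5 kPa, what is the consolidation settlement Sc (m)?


Using Sc = Cc * H / (1 + e0) * log10((sigma0 + delta_sigma) / sigma0)
Stress ratio = (161.2 + 69.5) / 161.2 = 1.43114
log10(1.43114) = 0.155683
Cc * H / (1 + e0) = 0.58 * 6.1 / (1 + 0.78) = 1.98764
Sc = 1.98764 * 0.155683
Sc = 0.3094 m


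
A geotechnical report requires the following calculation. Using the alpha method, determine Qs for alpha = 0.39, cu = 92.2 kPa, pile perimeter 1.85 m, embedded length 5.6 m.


Result: 372.52 kN

Derivation:
Using Qs = alpha * cu * perimeter * L
Qs = 0.39 * 92.2 * 1.85 * 5.6
Qs = 372.52 kN


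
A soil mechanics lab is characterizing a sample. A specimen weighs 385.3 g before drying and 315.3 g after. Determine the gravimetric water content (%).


Result: 22.2 %

Derivation:
Using w = (m_wet - m_dry) / m_dry * 100
m_wet - m_dry = 385.3 - 315.3 = 70.0 g
w = 70.0 / 315.3 * 100
w = 22.2 %


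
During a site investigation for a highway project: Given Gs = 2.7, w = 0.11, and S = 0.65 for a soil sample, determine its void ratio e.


Result: 0.4569

Derivation:
Using the relation e = Gs * w / S
e = 2.7 * 0.11 / 0.65
e = 0.4569


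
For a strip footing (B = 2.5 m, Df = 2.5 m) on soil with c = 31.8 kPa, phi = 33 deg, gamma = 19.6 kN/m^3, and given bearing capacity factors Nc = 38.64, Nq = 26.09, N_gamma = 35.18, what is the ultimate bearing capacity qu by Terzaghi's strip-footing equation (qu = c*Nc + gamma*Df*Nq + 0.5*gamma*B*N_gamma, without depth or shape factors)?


Compute qu = c*Nc + gamma*Df*Nq + 0.5*gamma*B*N_gamma
Term 1: 31.8 * 38.64 = 1228.752
Term 2: 19.6 * 2.5 * 26.09 = 1278.41
Term 3: 0.5 * 19.6 * 2.5 * 35.18 = 861.91
qu = 1228.752 + 1278.41 + 861.91
qu = 3369.07 kPa


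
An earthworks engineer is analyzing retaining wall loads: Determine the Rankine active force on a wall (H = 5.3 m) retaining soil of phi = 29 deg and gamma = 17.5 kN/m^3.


Result: 85.28 kN/m

Derivation:
Compute active earth pressure coefficient:
Ka = tan^2(45 - phi/2) = tan^2(30.5) = 0.346974
Compute active force:
Pa = 0.5 * Ka * gamma * H^2
Pa = 0.5 * 0.346974 * 17.5 * 5.3^2
Pa = 85.28 kN/m


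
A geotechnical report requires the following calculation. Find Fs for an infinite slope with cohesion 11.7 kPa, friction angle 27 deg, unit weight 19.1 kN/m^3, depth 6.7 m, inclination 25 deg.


Result: 1.331

Derivation:
Using Fs = c / (gamma*H*sin(beta)*cos(beta)) + tan(phi)/tan(beta)
Cohesion contribution = 11.7 / (19.1*6.7*sin(25)*cos(25))
Cohesion contribution = 0.238701
Friction contribution = tan(27)/tan(25) = 1.09268
Fs = 0.238701 + 1.09268
Fs = 1.331


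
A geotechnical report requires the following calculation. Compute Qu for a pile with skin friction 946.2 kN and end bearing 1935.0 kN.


Using Qu = Qf + Qb
Qu = 946.2 + 1935.0
Qu = 2881.2 kN


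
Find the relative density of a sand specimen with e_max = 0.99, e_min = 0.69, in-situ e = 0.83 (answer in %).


Using Dr = (e_max - e) / (e_max - e_min) * 100
e_max - e = 0.99 - 0.83 = 0.16
e_max - e_min = 0.99 - 0.69 = 0.3
Dr = 0.16 / 0.3 * 100
Dr = 53.33 %


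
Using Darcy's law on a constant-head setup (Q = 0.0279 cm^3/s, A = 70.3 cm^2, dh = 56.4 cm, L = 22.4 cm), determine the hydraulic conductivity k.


Result: 0.000158 cm/s

Derivation:
Compute hydraulic gradient:
i = dh / L = 56.4 / 22.4 = 2.51786
Then apply Darcy's law:
k = Q / (A * i)
k = 0.0279 / (70.3 * 2.51786)
k = 0.0279 / 177.005
k = 0.000158 cm/s


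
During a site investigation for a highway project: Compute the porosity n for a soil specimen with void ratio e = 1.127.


Using the relation n = e / (1 + e)
n = 1.127 / (1 + 1.127)
n = 1.127 / 2.127
n = 0.5299


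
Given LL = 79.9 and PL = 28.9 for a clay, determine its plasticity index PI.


Using PI = LL - PL
PI = 79.9 - 28.9
PI = 51.0


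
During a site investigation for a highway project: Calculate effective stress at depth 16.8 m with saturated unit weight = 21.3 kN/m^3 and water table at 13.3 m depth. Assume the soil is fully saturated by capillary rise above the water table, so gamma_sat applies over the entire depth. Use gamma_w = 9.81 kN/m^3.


Total stress = gamma_sat * depth
sigma = 21.3 * 16.8 = 357.84 kPa
Pore water pressure u = gamma_w * (depth - d_wt)
u = 9.81 * (16.8 - 13.3) = 34.335 kPa
Effective stress = sigma - u
sigma' = 357.84 - 34.335 = 323.51 kPa


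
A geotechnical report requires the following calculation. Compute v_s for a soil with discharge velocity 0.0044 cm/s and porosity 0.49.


Result: 0.00898 cm/s

Derivation:
Using v_s = v_d / n
v_s = 0.0044 / 0.49
v_s = 0.00898 cm/s


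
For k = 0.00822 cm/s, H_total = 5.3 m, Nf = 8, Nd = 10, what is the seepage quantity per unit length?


Result: 0.0003485 m^3/s per m

Derivation:
Convert k to m/s for unit consistency with H:
k = 0.00822 cm/s = 0.00822 / 100 m/s = 8.22e-05 m/s
Using q = k * H * Nf / Nd
Nf / Nd = 8 / 10 = 0.8
q = 8.22e-05 * 5.3 * 0.8
q = 0.0003485 m^3/s per m


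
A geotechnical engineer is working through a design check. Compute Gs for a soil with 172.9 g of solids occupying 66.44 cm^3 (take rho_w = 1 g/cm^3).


Using Gs = m_s / (V_s * rho_w)
Since rho_w = 1 g/cm^3:
Gs = 172.9 / 66.44
Gs = 2.602


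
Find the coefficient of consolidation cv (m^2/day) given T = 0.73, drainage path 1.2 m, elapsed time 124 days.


Using cv = T * H_dr^2 / t
H_dr^2 = 1.2^2 = 1.44
cv = 0.73 * 1.44 / 124
cv = 0.00848 m^2/day


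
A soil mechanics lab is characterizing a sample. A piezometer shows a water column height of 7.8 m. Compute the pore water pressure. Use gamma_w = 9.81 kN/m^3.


Using u = gamma_w * h_w
u = 9.81 * 7.8
u = 76.52 kPa


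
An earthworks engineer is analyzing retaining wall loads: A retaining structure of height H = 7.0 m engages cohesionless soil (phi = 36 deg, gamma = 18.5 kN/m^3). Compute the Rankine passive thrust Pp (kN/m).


Result: 1745.85 kN/m

Derivation:
Compute passive earth pressure coefficient:
Kp = tan^2(45 + phi/2) = tan^2(63.0) = 3.85184
Compute passive force:
Pp = 0.5 * Kp * gamma * H^2
Pp = 0.5 * 3.85184 * 18.5 * 7.0^2
Pp = 1745.85 kN/m


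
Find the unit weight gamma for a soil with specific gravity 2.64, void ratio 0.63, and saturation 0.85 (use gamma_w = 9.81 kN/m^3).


Using gamma = gamma_w * (Gs + S*e) / (1 + e)
Numerator: Gs + S*e = 2.64 + 0.85*0.63 = 3.1755
Denominator: 1 + e = 1 + 0.63 = 1.63
gamma = 9.81 * 3.1755 / 1.63
gamma = 19.111 kN/m^3


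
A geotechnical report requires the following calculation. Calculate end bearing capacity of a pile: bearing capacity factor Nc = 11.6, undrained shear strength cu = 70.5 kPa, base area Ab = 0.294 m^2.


Result: 240.43 kN

Derivation:
Using Qb = Nc * cu * Ab
Qb = 11.6 * 70.5 * 0.294
Qb = 240.43 kN


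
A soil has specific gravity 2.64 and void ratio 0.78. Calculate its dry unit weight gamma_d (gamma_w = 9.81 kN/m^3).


Using gamma_d = Gs * gamma_w / (1 + e)
gamma_d = 2.64 * 9.81 / (1 + 0.78)
gamma_d = 2.64 * 9.81 / 1.78
gamma_d = 14.55 kN/m^3


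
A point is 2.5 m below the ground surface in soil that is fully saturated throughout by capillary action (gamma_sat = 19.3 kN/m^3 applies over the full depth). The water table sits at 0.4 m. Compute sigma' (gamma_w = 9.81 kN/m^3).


Total stress = gamma_sat * depth
sigma = 19.3 * 2.5 = 48.25 kPa
Pore water pressure u = gamma_w * (depth - d_wt)
u = 9.81 * (2.5 - 0.4) = 20.601 kPa
Effective stress = sigma - u
sigma' = 48.25 - 20.601 = 27.65 kPa


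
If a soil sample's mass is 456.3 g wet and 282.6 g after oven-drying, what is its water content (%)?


Result: 61.46 %

Derivation:
Using w = (m_wet - m_dry) / m_dry * 100
m_wet - m_dry = 456.3 - 282.6 = 173.7 g
w = 173.7 / 282.6 * 100
w = 61.46 %


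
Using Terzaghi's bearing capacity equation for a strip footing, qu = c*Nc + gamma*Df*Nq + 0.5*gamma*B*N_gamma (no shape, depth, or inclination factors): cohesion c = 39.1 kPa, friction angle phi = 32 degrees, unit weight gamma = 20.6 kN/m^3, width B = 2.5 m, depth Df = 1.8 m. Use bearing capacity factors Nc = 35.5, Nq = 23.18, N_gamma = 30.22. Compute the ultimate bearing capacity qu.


Compute qu = c*Nc + gamma*Df*Nq + 0.5*gamma*B*N_gamma
Term 1: 39.1 * 35.5 = 1388.05
Term 2: 20.6 * 1.8 * 23.18 = 859.5144
Term 3: 0.5 * 20.6 * 2.5 * 30.22 = 778.165
qu = 1388.05 + 859.5144 + 778.165
qu = 3025.73 kPa


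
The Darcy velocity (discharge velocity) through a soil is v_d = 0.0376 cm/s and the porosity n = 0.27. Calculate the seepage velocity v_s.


Result: 0.13926 cm/s

Derivation:
Using v_s = v_d / n
v_s = 0.0376 / 0.27
v_s = 0.13926 cm/s


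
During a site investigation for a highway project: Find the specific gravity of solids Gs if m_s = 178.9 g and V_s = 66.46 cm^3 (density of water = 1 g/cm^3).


Result: 2.692

Derivation:
Using Gs = m_s / (V_s * rho_w)
Since rho_w = 1 g/cm^3:
Gs = 178.9 / 66.46
Gs = 2.692


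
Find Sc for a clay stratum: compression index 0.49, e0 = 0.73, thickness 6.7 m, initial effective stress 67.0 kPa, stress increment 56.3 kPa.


Using Sc = Cc * H / (1 + e0) * log10((sigma0 + delta_sigma) / sigma0)
Stress ratio = (67.0 + 56.3) / 67.0 = 1.8403
log10(1.8403) = 0.264888
Cc * H / (1 + e0) = 0.49 * 6.7 / (1 + 0.73) = 1.89769
Sc = 1.89769 * 0.264888
Sc = 0.5027 m


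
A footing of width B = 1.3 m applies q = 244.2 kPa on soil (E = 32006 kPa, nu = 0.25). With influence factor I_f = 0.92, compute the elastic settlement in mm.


Using Se = q * B * (1 - nu^2) * I_f / E
1 - nu^2 = 1 - 0.25^2 = 0.9375
Se = 244.2 * 1.3 * 0.9375 * 0.92 / 32006
Se = 0.008555 m
Convert to mm: Se = 0.008555 * 1000 = 8.555 mm


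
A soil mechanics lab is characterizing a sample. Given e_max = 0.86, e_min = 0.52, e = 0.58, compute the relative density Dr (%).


Result: 82.35 %

Derivation:
Using Dr = (e_max - e) / (e_max - e_min) * 100
e_max - e = 0.86 - 0.58 = 0.28
e_max - e_min = 0.86 - 0.52 = 0.34
Dr = 0.28 / 0.34 * 100
Dr = 82.35 %


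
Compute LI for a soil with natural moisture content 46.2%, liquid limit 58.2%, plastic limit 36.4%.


Result: 0.45

Derivation:
First compute the plasticity index:
PI = LL - PL = 58.2 - 36.4 = 21.8
Then compute the liquidity index:
LI = (w - PL) / PI
LI = (46.2 - 36.4) / 21.8
LI = 0.45


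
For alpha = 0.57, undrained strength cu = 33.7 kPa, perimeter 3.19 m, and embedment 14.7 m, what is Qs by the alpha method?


Result: 900.77 kN

Derivation:
Using Qs = alpha * cu * perimeter * L
Qs = 0.57 * 33.7 * 3.19 * 14.7
Qs = 900.77 kN


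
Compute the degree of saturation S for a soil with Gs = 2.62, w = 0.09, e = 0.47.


Using S = Gs * w / e
S = 2.62 * 0.09 / 0.47
S = 0.5017


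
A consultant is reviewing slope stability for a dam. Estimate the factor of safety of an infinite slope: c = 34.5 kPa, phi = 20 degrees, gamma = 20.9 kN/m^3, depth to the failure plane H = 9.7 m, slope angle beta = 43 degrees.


Using Fs = c / (gamma*H*sin(beta)*cos(beta)) + tan(phi)/tan(beta)
Cohesion contribution = 34.5 / (20.9*9.7*sin(43)*cos(43))
Cohesion contribution = 0.341185
Friction contribution = tan(20)/tan(43) = 0.39031
Fs = 0.341185 + 0.39031
Fs = 0.731


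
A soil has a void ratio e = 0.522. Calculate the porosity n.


Result: 0.343

Derivation:
Using the relation n = e / (1 + e)
n = 0.522 / (1 + 0.522)
n = 0.522 / 1.522
n = 0.343


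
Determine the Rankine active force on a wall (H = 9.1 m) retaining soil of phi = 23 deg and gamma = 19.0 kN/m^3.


Compute active earth pressure coefficient:
Ka = tan^2(45 - phi/2) = tan^2(33.5) = 0.438092
Compute active force:
Pa = 0.5 * Ka * gamma * H^2
Pa = 0.5 * 0.438092 * 19.0 * 9.1^2
Pa = 344.65 kN/m


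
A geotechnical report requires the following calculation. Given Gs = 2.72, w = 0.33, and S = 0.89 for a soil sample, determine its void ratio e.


Result: 1.0085

Derivation:
Using the relation e = Gs * w / S
e = 2.72 * 0.33 / 0.89
e = 1.0085


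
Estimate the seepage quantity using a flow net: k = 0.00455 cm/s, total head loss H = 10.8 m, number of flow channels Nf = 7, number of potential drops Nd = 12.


Convert k to m/s for unit consistency with H:
k = 0.00455 cm/s = 0.00455 / 100 m/s = 4.55e-05 m/s
Using q = k * H * Nf / Nd
Nf / Nd = 7 / 12 = 0.5833
q = 4.55e-05 * 10.8 * 0.5833
q = 0.0002867 m^3/s per m


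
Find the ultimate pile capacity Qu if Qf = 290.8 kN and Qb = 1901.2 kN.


Using Qu = Qf + Qb
Qu = 290.8 + 1901.2
Qu = 2192.0 kN


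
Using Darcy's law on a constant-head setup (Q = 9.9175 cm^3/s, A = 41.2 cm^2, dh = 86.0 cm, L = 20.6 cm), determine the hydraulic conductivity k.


Compute hydraulic gradient:
i = dh / L = 86.0 / 20.6 = 4.17476
Then apply Darcy's law:
k = Q / (A * i)
k = 9.9175 / (41.2 * 4.17476)
k = 9.9175 / 172
k = 0.05766 cm/s


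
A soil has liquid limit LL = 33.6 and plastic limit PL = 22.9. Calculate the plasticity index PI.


Result: 10.7

Derivation:
Using PI = LL - PL
PI = 33.6 - 22.9
PI = 10.7


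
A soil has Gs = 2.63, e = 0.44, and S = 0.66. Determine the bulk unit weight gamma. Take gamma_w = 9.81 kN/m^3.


Using gamma = gamma_w * (Gs + S*e) / (1 + e)
Numerator: Gs + S*e = 2.63 + 0.66*0.44 = 2.9204
Denominator: 1 + e = 1 + 0.44 = 1.44
gamma = 9.81 * 2.9204 / 1.44
gamma = 19.895 kN/m^3


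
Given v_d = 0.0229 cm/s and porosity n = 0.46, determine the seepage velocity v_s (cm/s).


Using v_s = v_d / n
v_s = 0.0229 / 0.46
v_s = 0.04978 cm/s


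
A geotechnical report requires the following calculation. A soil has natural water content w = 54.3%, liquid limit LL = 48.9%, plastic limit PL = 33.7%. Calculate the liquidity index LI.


First compute the plasticity index:
PI = LL - PL = 48.9 - 33.7 = 15.2
Then compute the liquidity index:
LI = (w - PL) / PI
LI = (54.3 - 33.7) / 15.2
LI = 1.355


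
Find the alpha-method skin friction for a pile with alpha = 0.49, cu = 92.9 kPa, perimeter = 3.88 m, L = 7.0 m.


Using Qs = alpha * cu * perimeter * L
Qs = 0.49 * 92.9 * 3.88 * 7.0
Qs = 1236.35 kN


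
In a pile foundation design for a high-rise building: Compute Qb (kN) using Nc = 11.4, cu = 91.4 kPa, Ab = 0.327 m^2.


Using Qb = Nc * cu * Ab
Qb = 11.4 * 91.4 * 0.327
Qb = 340.72 kN


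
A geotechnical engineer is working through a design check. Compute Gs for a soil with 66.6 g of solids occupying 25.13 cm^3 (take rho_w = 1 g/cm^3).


Using Gs = m_s / (V_s * rho_w)
Since rho_w = 1 g/cm^3:
Gs = 66.6 / 25.13
Gs = 2.65


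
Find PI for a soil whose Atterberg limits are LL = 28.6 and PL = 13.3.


Using PI = LL - PL
PI = 28.6 - 13.3
PI = 15.3


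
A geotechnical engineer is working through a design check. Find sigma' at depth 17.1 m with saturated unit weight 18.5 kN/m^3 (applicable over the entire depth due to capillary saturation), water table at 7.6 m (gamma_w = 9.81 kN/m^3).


Total stress = gamma_sat * depth
sigma = 18.5 * 17.1 = 316.35 kPa
Pore water pressure u = gamma_w * (depth - d_wt)
u = 9.81 * (17.1 - 7.6) = 93.195 kPa
Effective stress = sigma - u
sigma' = 316.35 - 93.195 = 223.16 kPa


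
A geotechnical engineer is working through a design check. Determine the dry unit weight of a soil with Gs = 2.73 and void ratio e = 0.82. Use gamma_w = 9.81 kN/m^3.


Using gamma_d = Gs * gamma_w / (1 + e)
gamma_d = 2.73 * 9.81 / (1 + 0.82)
gamma_d = 2.73 * 9.81 / 1.82
gamma_d = 14.715 kN/m^3


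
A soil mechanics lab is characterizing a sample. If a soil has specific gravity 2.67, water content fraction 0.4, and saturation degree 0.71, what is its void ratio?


Result: 1.5042

Derivation:
Using the relation e = Gs * w / S
e = 2.67 * 0.4 / 0.71
e = 1.5042


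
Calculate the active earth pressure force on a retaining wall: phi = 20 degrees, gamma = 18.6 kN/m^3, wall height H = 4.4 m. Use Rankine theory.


Compute active earth pressure coefficient:
Ka = tan^2(45 - phi/2) = tan^2(35.0) = 0.490291
Compute active force:
Pa = 0.5 * Ka * gamma * H^2
Pa = 0.5 * 0.490291 * 18.6 * 4.4^2
Pa = 88.28 kN/m


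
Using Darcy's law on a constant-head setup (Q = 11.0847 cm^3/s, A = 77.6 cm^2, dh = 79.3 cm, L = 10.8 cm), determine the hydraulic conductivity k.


Result: 0.019454 cm/s

Derivation:
Compute hydraulic gradient:
i = dh / L = 79.3 / 10.8 = 7.34259
Then apply Darcy's law:
k = Q / (A * i)
k = 11.0847 / (77.6 * 7.34259)
k = 11.0847 / 569.785
k = 0.019454 cm/s


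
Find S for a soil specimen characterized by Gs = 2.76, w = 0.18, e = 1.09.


Result: 0.4558

Derivation:
Using S = Gs * w / e
S = 2.76 * 0.18 / 1.09
S = 0.4558


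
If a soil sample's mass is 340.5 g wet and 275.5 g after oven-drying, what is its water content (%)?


Using w = (m_wet - m_dry) / m_dry * 100
m_wet - m_dry = 340.5 - 275.5 = 65.0 g
w = 65.0 / 275.5 * 100
w = 23.59 %


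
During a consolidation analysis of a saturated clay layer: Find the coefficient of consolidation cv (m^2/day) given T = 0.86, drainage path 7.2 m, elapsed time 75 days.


Using cv = T * H_dr^2 / t
H_dr^2 = 7.2^2 = 51.84
cv = 0.86 * 51.84 / 75
cv = 0.59443 m^2/day


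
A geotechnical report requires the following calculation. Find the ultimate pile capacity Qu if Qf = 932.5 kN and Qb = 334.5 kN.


Using Qu = Qf + Qb
Qu = 932.5 + 334.5
Qu = 1267.0 kN


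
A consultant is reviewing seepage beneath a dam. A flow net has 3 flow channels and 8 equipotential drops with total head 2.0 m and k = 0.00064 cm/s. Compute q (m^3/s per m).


Result: 4.8e-06 m^3/s per m

Derivation:
Convert k to m/s for unit consistency with H:
k = 0.00064 cm/s = 0.00064 / 100 m/s = 6.4e-06 m/s
Using q = k * H * Nf / Nd
Nf / Nd = 3 / 8 = 0.375
q = 6.4e-06 * 2.0 * 0.375
q = 4.8e-06 m^3/s per m


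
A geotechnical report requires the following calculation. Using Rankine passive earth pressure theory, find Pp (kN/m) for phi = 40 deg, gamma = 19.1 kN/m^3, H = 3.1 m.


Result: 422.07 kN/m

Derivation:
Compute passive earth pressure coefficient:
Kp = tan^2(45 + phi/2) = tan^2(65.0) = 4.59891
Compute passive force:
Pp = 0.5 * Kp * gamma * H^2
Pp = 0.5 * 4.59891 * 19.1 * 3.1^2
Pp = 422.07 kN/m


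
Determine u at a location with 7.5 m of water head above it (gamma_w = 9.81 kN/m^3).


Using u = gamma_w * h_w
u = 9.81 * 7.5
u = 73.58 kPa


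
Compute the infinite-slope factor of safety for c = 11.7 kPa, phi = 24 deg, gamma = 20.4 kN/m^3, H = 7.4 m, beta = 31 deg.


Result: 0.917

Derivation:
Using Fs = c / (gamma*H*sin(beta)*cos(beta)) + tan(phi)/tan(beta)
Cohesion contribution = 11.7 / (20.4*7.4*sin(31)*cos(31))
Cohesion contribution = 0.175557
Friction contribution = tan(24)/tan(31) = 0.740985
Fs = 0.175557 + 0.740985
Fs = 0.917


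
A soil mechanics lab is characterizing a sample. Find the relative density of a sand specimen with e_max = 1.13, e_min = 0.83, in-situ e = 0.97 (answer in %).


Using Dr = (e_max - e) / (e_max - e_min) * 100
e_max - e = 1.13 - 0.97 = 0.16
e_max - e_min = 1.13 - 0.83 = 0.3
Dr = 0.16 / 0.3 * 100
Dr = 53.33 %


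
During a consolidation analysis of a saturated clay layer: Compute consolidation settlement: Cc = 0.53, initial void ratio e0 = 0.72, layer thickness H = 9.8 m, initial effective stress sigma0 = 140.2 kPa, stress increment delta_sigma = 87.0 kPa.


Using Sc = Cc * H / (1 + e0) * log10((sigma0 + delta_sigma) / sigma0)
Stress ratio = (140.2 + 87.0) / 140.2 = 1.62054
log10(1.62054) = 0.20966
Cc * H / (1 + e0) = 0.53 * 9.8 / (1 + 0.72) = 3.01977
Sc = 3.01977 * 0.20966
Sc = 0.6331 m


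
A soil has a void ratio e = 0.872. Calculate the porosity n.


Using the relation n = e / (1 + e)
n = 0.872 / (1 + 0.872)
n = 0.872 / 1.872
n = 0.4658


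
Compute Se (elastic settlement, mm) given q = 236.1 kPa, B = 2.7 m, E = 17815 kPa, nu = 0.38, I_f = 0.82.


Result: 25.105 mm

Derivation:
Using Se = q * B * (1 - nu^2) * I_f / E
1 - nu^2 = 1 - 0.38^2 = 0.8556
Se = 236.1 * 2.7 * 0.8556 * 0.82 / 17815
Se = 0.025105 m
Convert to mm: Se = 0.025105 * 1000 = 25.105 mm


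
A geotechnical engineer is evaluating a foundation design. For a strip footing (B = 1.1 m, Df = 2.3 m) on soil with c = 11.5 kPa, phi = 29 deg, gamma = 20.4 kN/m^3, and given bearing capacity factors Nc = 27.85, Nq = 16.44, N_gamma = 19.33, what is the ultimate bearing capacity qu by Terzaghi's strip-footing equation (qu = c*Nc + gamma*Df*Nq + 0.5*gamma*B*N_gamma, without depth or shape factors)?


Compute qu = c*Nc + gamma*Df*Nq + 0.5*gamma*B*N_gamma
Term 1: 11.5 * 27.85 = 320.275
Term 2: 20.4 * 2.3 * 16.44 = 771.3648
Term 3: 0.5 * 20.4 * 1.1 * 19.33 = 216.8826
qu = 320.275 + 771.3648 + 216.8826
qu = 1308.52 kPa


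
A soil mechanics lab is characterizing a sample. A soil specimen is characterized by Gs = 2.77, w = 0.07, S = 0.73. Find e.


Using the relation e = Gs * w / S
e = 2.77 * 0.07 / 0.73
e = 0.2656


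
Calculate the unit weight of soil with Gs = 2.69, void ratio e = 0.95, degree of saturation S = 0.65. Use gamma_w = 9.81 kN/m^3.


Using gamma = gamma_w * (Gs + S*e) / (1 + e)
Numerator: Gs + S*e = 2.69 + 0.65*0.95 = 3.3075
Denominator: 1 + e = 1 + 0.95 = 1.95
gamma = 9.81 * 3.3075 / 1.95
gamma = 16.639 kN/m^3


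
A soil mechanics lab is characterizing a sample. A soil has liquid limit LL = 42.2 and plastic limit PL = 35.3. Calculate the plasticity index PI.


Using PI = LL - PL
PI = 42.2 - 35.3
PI = 6.9


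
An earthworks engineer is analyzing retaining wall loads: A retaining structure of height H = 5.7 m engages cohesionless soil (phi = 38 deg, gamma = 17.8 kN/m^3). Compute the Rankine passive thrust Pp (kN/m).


Compute passive earth pressure coefficient:
Kp = tan^2(45 + phi/2) = tan^2(64.0) = 4.203746
Compute passive force:
Pp = 0.5 * Kp * gamma * H^2
Pp = 0.5 * 4.203746 * 17.8 * 5.7^2
Pp = 1215.56 kN/m


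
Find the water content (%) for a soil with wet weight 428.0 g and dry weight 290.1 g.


Result: 47.54 %

Derivation:
Using w = (m_wet - m_dry) / m_dry * 100
m_wet - m_dry = 428.0 - 290.1 = 137.9 g
w = 137.9 / 290.1 * 100
w = 47.54 %


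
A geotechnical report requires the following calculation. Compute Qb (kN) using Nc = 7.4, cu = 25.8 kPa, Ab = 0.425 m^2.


Using Qb = Nc * cu * Ab
Qb = 7.4 * 25.8 * 0.425
Qb = 81.14 kN


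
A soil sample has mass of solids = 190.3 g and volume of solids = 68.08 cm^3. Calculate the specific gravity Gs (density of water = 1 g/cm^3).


Result: 2.795

Derivation:
Using Gs = m_s / (V_s * rho_w)
Since rho_w = 1 g/cm^3:
Gs = 190.3 / 68.08
Gs = 2.795


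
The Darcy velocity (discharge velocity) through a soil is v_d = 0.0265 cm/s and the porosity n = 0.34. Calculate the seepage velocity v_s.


Using v_s = v_d / n
v_s = 0.0265 / 0.34
v_s = 0.07794 cm/s


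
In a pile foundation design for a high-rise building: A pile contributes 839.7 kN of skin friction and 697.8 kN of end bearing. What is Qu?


Using Qu = Qf + Qb
Qu = 839.7 + 697.8
Qu = 1537.5 kN


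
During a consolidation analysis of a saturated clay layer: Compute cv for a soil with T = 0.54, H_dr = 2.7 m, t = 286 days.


Result: 0.01376 m^2/day

Derivation:
Using cv = T * H_dr^2 / t
H_dr^2 = 2.7^2 = 7.29
cv = 0.54 * 7.29 / 286
cv = 0.01376 m^2/day


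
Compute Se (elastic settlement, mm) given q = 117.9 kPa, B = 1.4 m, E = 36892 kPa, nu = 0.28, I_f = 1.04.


Using Se = q * B * (1 - nu^2) * I_f / E
1 - nu^2 = 1 - 0.28^2 = 0.9216
Se = 117.9 * 1.4 * 0.9216 * 1.04 / 36892
Se = 0.004288 m
Convert to mm: Se = 0.004288 * 1000 = 4.288 mm


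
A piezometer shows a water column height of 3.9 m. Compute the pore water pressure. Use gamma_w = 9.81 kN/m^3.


Using u = gamma_w * h_w
u = 9.81 * 3.9
u = 38.26 kPa


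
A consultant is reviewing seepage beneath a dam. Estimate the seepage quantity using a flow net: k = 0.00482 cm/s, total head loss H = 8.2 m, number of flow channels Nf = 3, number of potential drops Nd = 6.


Convert k to m/s for unit consistency with H:
k = 0.00482 cm/s = 0.00482 / 100 m/s = 4.82e-05 m/s
Using q = k * H * Nf / Nd
Nf / Nd = 3 / 6 = 0.5
q = 4.82e-05 * 8.2 * 0.5
q = 0.0001976 m^3/s per m


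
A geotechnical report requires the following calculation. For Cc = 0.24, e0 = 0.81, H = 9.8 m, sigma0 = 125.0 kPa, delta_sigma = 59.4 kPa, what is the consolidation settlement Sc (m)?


Using Sc = Cc * H / (1 + e0) * log10((sigma0 + delta_sigma) / sigma0)
Stress ratio = (125.0 + 59.4) / 125.0 = 1.4752
log10(1.4752) = 0.168851
Cc * H / (1 + e0) = 0.24 * 9.8 / (1 + 0.81) = 1.29945
Sc = 1.29945 * 0.168851
Sc = 0.2194 m


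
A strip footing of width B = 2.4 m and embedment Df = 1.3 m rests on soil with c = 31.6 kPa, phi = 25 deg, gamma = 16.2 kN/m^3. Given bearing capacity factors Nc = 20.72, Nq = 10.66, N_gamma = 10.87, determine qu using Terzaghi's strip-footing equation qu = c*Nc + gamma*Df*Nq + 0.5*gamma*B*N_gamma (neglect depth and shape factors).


Compute qu = c*Nc + gamma*Df*Nq + 0.5*gamma*B*N_gamma
Term 1: 31.6 * 20.72 = 654.752
Term 2: 16.2 * 1.3 * 10.66 = 224.4996
Term 3: 0.5 * 16.2 * 2.4 * 10.87 = 211.3128
qu = 654.752 + 224.4996 + 211.3128
qu = 1090.56 kPa


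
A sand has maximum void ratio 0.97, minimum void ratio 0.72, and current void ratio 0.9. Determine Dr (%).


Result: 28.0 %

Derivation:
Using Dr = (e_max - e) / (e_max - e_min) * 100
e_max - e = 0.97 - 0.9 = 0.07
e_max - e_min = 0.97 - 0.72 = 0.25
Dr = 0.07 / 0.25 * 100
Dr = 28.0 %


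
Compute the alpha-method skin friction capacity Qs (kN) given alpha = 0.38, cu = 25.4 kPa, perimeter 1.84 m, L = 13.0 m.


Result: 230.88 kN

Derivation:
Using Qs = alpha * cu * perimeter * L
Qs = 0.38 * 25.4 * 1.84 * 13.0
Qs = 230.88 kN


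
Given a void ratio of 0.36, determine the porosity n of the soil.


Using the relation n = e / (1 + e)
n = 0.36 / (1 + 0.36)
n = 0.36 / 1.36
n = 0.2647


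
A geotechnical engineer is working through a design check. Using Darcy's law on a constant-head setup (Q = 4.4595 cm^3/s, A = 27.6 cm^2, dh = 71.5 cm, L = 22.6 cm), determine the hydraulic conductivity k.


Compute hydraulic gradient:
i = dh / L = 71.5 / 22.6 = 3.16372
Then apply Darcy's law:
k = Q / (A * i)
k = 4.4595 / (27.6 * 3.16372)
k = 4.4595 / 87.3186
k = 0.051072 cm/s


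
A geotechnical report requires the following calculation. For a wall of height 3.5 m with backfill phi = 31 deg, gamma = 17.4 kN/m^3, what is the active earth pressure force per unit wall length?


Compute active earth pressure coefficient:
Ka = tan^2(45 - phi/2) = tan^2(29.5) = 0.320099
Compute active force:
Pa = 0.5 * Ka * gamma * H^2
Pa = 0.5 * 0.320099 * 17.4 * 3.5^2
Pa = 34.11 kN/m


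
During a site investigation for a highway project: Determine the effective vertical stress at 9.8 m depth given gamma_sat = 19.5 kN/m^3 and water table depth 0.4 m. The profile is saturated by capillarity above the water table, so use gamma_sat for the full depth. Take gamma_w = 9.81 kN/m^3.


Result: 98.89 kPa

Derivation:
Total stress = gamma_sat * depth
sigma = 19.5 * 9.8 = 191.1 kPa
Pore water pressure u = gamma_w * (depth - d_wt)
u = 9.81 * (9.8 - 0.4) = 92.214 kPa
Effective stress = sigma - u
sigma' = 191.1 - 92.214 = 98.89 kPa


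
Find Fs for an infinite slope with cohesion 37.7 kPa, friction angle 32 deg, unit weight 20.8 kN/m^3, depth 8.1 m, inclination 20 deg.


Result: 2.413

Derivation:
Using Fs = c / (gamma*H*sin(beta)*cos(beta)) + tan(phi)/tan(beta)
Cohesion contribution = 37.7 / (20.8*8.1*sin(20)*cos(20))
Cohesion contribution = 0.696234
Friction contribution = tan(32)/tan(20) = 1.71681
Fs = 0.696234 + 1.71681
Fs = 2.413


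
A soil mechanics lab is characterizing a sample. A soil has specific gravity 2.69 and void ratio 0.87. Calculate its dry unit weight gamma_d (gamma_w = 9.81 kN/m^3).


Result: 14.112 kN/m^3

Derivation:
Using gamma_d = Gs * gamma_w / (1 + e)
gamma_d = 2.69 * 9.81 / (1 + 0.87)
gamma_d = 2.69 * 9.81 / 1.87
gamma_d = 14.112 kN/m^3


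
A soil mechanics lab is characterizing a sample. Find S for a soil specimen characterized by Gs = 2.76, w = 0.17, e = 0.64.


Using S = Gs * w / e
S = 2.76 * 0.17 / 0.64
S = 0.7331


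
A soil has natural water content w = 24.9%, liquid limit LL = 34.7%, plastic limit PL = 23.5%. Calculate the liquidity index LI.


Result: 0.125

Derivation:
First compute the plasticity index:
PI = LL - PL = 34.7 - 23.5 = 11.2
Then compute the liquidity index:
LI = (w - PL) / PI
LI = (24.9 - 23.5) / 11.2
LI = 0.125


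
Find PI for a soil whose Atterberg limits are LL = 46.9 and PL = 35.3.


Using PI = LL - PL
PI = 46.9 - 35.3
PI = 11.6


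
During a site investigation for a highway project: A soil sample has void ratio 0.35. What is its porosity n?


Using the relation n = e / (1 + e)
n = 0.35 / (1 + 0.35)
n = 0.35 / 1.35
n = 0.2593


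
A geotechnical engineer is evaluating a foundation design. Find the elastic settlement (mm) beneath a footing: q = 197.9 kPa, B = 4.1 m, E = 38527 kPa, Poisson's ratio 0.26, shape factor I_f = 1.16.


Using Se = q * B * (1 - nu^2) * I_f / E
1 - nu^2 = 1 - 0.26^2 = 0.9324
Se = 197.9 * 4.1 * 0.9324 * 1.16 / 38527
Se = 0.022778 m
Convert to mm: Se = 0.022778 * 1000 = 22.778 mm


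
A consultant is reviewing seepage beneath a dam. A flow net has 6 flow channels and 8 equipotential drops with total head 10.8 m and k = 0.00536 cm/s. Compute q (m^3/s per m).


Convert k to m/s for unit consistency with H:
k = 0.00536 cm/s = 0.00536 / 100 m/s = 5.36e-05 m/s
Using q = k * H * Nf / Nd
Nf / Nd = 6 / 8 = 0.75
q = 5.36e-05 * 10.8 * 0.75
q = 0.0004342 m^3/s per m


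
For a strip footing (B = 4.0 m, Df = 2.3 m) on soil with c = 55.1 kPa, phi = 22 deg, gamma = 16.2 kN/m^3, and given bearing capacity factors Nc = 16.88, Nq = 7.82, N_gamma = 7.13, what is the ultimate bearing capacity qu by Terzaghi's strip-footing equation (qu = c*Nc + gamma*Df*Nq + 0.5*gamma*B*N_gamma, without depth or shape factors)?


Compute qu = c*Nc + gamma*Df*Nq + 0.5*gamma*B*N_gamma
Term 1: 55.1 * 16.88 = 930.088
Term 2: 16.2 * 2.3 * 7.82 = 291.3732
Term 3: 0.5 * 16.2 * 4.0 * 7.13 = 231.012
qu = 930.088 + 291.3732 + 231.012
qu = 1452.47 kPa


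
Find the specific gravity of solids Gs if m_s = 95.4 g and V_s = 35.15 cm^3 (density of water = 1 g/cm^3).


Using Gs = m_s / (V_s * rho_w)
Since rho_w = 1 g/cm^3:
Gs = 95.4 / 35.15
Gs = 2.714


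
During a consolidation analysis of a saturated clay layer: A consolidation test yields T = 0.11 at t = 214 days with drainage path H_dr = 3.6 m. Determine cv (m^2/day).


Result: 0.00666 m^2/day

Derivation:
Using cv = T * H_dr^2 / t
H_dr^2 = 3.6^2 = 12.96
cv = 0.11 * 12.96 / 214
cv = 0.00666 m^2/day
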